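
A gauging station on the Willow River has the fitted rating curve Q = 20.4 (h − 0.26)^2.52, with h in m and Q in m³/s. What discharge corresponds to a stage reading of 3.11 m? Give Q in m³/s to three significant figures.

Q = 20.4 × (3.11 − 0.26)^2.52 = 20.4 × 2.85^2.52 = 285.7 m³/s

286 m³/s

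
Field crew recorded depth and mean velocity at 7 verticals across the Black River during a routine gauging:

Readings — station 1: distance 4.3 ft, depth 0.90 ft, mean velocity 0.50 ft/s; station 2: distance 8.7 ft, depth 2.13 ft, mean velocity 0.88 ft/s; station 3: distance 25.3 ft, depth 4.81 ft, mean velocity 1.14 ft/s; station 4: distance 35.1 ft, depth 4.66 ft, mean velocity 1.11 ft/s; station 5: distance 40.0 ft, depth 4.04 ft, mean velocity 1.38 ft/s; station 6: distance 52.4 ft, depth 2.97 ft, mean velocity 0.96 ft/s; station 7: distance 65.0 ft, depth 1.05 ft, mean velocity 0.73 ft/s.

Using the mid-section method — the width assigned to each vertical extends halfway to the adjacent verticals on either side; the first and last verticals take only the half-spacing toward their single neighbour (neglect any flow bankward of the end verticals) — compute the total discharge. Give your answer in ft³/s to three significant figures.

220 ft³/s

w_1 = (8.7 − 4.3)/2 = 2.2 ft; q_1 = 0.50 × 0.90 × 2.2 = 0.9900 ft³/s
w_2 = (25.3 − 4.3)/2 = 10.5 ft; q_2 = 0.88 × 2.13 × 10.5 = 19.68 ft³/s
w_3 = (35.1 − 8.7)/2 = 13.2 ft; q_3 = 1.14 × 4.81 × 13.2 = 72.38 ft³/s
w_4 = (40.0 − 25.3)/2 = 7.35 ft; q_4 = 1.11 × 4.66 × 7.35 = 38.02 ft³/s
w_5 = (52.4 − 35.1)/2 = 8.65 ft; q_5 = 1.38 × 4.04 × 8.65 = 48.23 ft³/s
w_6 = (65.0 − 40.0)/2 = 12.5 ft; q_6 = 0.96 × 2.97 × 12.5 = 35.64 ft³/s
w_7 = (65.0 − 52.4)/2 = 6.3 ft; q_7 = 0.73 × 1.05 × 6.3 = 4.829 ft³/s
Q = Σ qᵢ = 219.8 ft³/s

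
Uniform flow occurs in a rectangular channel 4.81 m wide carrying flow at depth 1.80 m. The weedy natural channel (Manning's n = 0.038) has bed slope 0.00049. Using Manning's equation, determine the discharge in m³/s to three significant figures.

5.14 m³/s

A = b·y = 4.81 × 1.80 = 8.658 m²
P = b + 2y = 4.81 + 2×1.80 = 8.410 m
R = A/P = 8.658/8.410 = 1.029 m
Q = (1/n)·A·R^(2/3)·S^(1/2) = (1/0.038) × 8.658 × 1.029^(2/3) × 0.00049^(1/2) = 5.142 m³/s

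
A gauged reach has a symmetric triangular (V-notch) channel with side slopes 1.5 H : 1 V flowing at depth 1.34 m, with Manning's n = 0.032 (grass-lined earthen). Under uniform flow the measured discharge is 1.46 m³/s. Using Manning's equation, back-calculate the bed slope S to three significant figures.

0.000656

A = z·y² = 1.5×1.34² = 2.693 m²
P = 2y√(1+z²) = 2×1.34×√(1+1.5²) = 4.831 m
R = A/P = 2.693/4.831 = 0.5575 m
S = (Q·n / (1·A·R^(2/3)))² = (1.46×0.032 / (1×2.693×0.6774))² = 0.0006558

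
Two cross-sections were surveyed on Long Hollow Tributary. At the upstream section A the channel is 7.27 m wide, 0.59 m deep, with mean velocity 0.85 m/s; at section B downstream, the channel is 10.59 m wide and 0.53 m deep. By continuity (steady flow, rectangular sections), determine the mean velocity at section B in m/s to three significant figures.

0.650 m/s

Q = A₁V₁ = (7.27×0.59) × 0.85 = 3.646 m³/s
A₂ = 10.59 × 0.53 = 5.613 m²
V₂ = Q/A₂ = 3.646/5.613 = 0.6496 m/s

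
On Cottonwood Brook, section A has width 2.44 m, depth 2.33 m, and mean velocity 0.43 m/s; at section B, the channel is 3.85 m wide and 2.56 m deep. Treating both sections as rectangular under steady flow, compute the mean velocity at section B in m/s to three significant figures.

0.248 m/s

Q = A₁V₁ = (2.44×2.33) × 0.43 = 2.445 m³/s
A₂ = 3.85 × 2.56 = 9.856 m²
V₂ = Q/A₂ = 2.445/9.856 = 0.2480 m/s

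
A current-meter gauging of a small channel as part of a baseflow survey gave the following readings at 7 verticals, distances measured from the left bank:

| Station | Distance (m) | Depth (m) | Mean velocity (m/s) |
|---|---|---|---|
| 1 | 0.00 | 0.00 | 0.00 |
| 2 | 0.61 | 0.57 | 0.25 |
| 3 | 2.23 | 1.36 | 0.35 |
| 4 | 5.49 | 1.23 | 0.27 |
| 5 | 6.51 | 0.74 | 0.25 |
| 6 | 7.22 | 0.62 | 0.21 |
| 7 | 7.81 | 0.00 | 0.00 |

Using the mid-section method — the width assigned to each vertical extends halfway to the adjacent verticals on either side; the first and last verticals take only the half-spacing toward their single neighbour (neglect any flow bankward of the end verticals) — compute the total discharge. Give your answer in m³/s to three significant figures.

2.28 m³/s

w_2 = (2.23 − 0.00)/2 = 1.115 m; q_2 = 0.25 × 0.57 × 1.115 = 0.1589 m³/s
w_3 = (5.49 − 0.61)/2 = 2.44 m; q_3 = 0.35 × 1.36 × 2.44 = 1.161 m³/s
w_4 = (6.51 − 2.23)/2 = 2.14 m; q_4 = 0.27 × 1.23 × 2.14 = 0.7107 m³/s
w_5 = (7.22 − 5.49)/2 = 0.865 m; q_5 = 0.25 × 0.74 × 0.865 = 0.1600 m³/s
w_6 = (7.81 − 6.51)/2 = 0.65 m; q_6 = 0.21 × 0.62 × 0.65 = 0.08463 m³/s
Stations 1, 7 contribute zero (depth or velocity is 0).
Q = Σ qᵢ = 2.276 m³/s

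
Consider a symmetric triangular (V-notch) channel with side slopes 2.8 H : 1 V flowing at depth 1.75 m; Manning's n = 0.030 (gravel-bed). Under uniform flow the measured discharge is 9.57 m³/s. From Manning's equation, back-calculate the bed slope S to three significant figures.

0.00145

A = z·y² = 2.8×1.75² = 8.575 m²
P = 2y√(1+z²) = 2×1.75×√(1+2.8²) = 10.41 m
R = A/P = 8.575/10.41 = 0.8240 m
S = (Q·n / (1·A·R^(2/3)))² = (9.57×0.030 / (1×8.575×0.8789))² = 0.001451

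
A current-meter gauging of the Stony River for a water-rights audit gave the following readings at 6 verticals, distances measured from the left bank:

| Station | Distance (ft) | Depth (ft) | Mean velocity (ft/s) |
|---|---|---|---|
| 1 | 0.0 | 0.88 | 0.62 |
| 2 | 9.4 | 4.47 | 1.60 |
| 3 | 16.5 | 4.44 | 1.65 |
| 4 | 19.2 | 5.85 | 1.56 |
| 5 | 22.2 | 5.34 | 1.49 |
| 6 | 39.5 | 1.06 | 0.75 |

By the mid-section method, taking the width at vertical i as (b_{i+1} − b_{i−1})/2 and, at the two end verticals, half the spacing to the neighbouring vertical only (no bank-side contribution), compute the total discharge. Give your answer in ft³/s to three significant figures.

w_1 = (9.4 − 0.0)/2 = 4.7 ft; q_1 = 0.62 × 0.88 × 4.7 = 2.564 ft³/s
w_2 = (16.5 − 0.0)/2 = 8.25 ft; q_2 = 1.60 × 4.47 × 8.25 = 59.00 ft³/s
w_3 = (19.2 − 9.4)/2 = 4.9 ft; q_3 = 1.65 × 4.44 × 4.9 = 35.90 ft³/s
w_4 = (22.2 − 16.5)/2 = 2.85 ft; q_4 = 1.56 × 5.85 × 2.85 = 26.01 ft³/s
w_5 = (39.5 − 19.2)/2 = 10.15 ft; q_5 = 1.49 × 5.34 × 10.15 = 80.76 ft³/s
w_6 = (39.5 − 22.2)/2 = 8.65 ft; q_6 = 0.75 × 1.06 × 8.65 = 6.877 ft³/s
Q = Σ qᵢ = 211.1 ft³/s

211 ft³/s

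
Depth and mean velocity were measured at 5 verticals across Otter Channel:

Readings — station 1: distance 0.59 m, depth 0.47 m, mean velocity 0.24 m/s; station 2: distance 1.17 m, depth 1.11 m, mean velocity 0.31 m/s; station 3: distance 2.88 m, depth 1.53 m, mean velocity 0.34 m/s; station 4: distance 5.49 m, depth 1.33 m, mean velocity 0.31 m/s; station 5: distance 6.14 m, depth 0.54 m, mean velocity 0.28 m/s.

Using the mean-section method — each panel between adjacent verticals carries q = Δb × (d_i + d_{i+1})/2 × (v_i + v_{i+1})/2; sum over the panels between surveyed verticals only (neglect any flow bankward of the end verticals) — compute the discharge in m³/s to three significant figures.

2.25 m³/s

Panel 1-2: Δb = 0.58 m, d̄ = (0.47+1.11)/2 = 0.79, v̄ = (0.24+0.31)/2 = 0.275 → q = 0.58×0.79×0.275 = 0.1260 m³/s
Panel 2-3: Δb = 1.71 m, d̄ = (1.11+1.53)/2 = 1.32, v̄ = (0.31+0.34)/2 = 0.325 → q = 1.71×1.32×0.325 = 0.7336 m³/s
Panel 3-4: Δb = 2.61 m, d̄ = (1.53+1.33)/2 = 1.43, v̄ = (0.34+0.31)/2 = 0.325 → q = 2.61×1.43×0.325 = 1.213 m³/s
Panel 4-5: Δb = 0.65 m, d̄ = (1.33+0.54)/2 = 0.935, v̄ = (0.31+0.28)/2 = 0.295 → q = 0.65×0.935×0.295 = 0.1793 m³/s
Q = Σ q = 2.252 m³/s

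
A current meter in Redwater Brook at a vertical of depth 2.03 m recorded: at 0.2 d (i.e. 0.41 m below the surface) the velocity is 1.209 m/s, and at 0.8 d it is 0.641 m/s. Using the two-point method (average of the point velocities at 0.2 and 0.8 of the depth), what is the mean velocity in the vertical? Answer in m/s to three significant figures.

v̄ = (1.209 + 0.641) / 2 = 0.9250 m/s

0.925 m/s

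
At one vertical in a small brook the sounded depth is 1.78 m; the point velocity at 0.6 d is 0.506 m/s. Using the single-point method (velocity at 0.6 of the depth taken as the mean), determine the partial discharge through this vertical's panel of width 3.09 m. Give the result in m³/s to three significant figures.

v̄ = v₀.₆ = 0.506 m/s
q = v̄ × d × w = 0.5060 × 1.78 × 3.09 = 2.783 m³/s

2.78 m³/s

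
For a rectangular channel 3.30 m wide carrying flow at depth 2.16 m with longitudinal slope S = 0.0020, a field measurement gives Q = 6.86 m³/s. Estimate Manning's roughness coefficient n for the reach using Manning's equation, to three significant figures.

0.0444

A = b·y = 3.30 × 2.16 = 7.128 m²
P = b + 2y = 3.30 + 2×2.16 = 7.620 m
R = A/P = 7.128/7.620 = 0.9354 m
n = (1/Q)·A·R^(2/3)·S^(1/2) = (1/6.86) × 7.128 × 0.9565 × 0.04472 = 0.04445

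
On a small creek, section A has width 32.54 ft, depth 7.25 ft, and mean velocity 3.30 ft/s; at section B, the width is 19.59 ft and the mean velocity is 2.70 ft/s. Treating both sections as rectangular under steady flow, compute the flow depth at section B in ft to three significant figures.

Q = A₁V₁ = (32.54×7.25) × 3.30 = 778.5 ft³/s
d₂ = Q/(b₂ V₂) = 778.5/(19.59×2.70) = 14.72 ft

14.7 ft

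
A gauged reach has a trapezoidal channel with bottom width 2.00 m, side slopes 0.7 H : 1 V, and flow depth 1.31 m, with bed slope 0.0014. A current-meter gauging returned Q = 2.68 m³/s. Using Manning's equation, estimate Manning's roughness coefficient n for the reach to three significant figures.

A = (b + z·y)·y = (2.00 + 0.7×1.31)×1.31 = 3.821 m²
P = b + 2y√(1+z²) = 2.00 + 2×1.31×√(1+0.7²) = 5.198 m
R = A/P = 3.821/5.198 = 0.7351 m
n = (1/Q)·A·R^(2/3)·S^(1/2) = (1/2.68) × 3.821 × 0.8145 × 0.03742 = 0.04346

0.0435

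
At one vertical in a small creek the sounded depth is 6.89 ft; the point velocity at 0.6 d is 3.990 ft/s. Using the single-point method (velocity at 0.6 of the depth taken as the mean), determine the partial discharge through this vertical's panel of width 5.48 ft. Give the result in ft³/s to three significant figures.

151 ft³/s

v̄ = v₀.₆ = 3.990 ft/s
q = v̄ × d × w = 3.990 × 6.89 × 5.48 = 150.7 ft³/s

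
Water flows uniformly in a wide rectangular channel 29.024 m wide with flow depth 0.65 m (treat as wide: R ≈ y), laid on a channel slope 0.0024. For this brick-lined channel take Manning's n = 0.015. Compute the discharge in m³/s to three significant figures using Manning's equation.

A = b·y = 29.024 × 0.65 = 18.87 m²
Wide channel: R ≈ y = 0.65 m
Q = (1/n)·A·R^(2/3)·S^(1/2) = (1/0.015) × 18.87 × 0.6500^(2/3) × 0.0024^(1/2) = 46.23 m³/s

46.2 m³/s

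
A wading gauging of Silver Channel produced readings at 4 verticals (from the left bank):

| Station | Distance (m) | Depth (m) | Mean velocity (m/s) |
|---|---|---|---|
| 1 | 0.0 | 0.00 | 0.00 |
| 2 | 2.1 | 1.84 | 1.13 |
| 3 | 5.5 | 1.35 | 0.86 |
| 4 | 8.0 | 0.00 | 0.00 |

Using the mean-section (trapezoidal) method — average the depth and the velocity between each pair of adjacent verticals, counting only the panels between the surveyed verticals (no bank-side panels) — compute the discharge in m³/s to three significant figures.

Panel 1-2: Δb = 2.1 m, d̄ = (0.00+1.84)/2 = 0.92, v̄ = (0.00+1.13)/2 = 0.565 → q = 2.1×0.92×0.565 = 1.092 m³/s
Panel 2-3: Δb = 3.4 m, d̄ = (1.84+1.35)/2 = 1.595, v̄ = (1.13+0.86)/2 = 0.995 → q = 3.4×1.595×0.995 = 5.396 m³/s
Panel 3-4: Δb = 2.5 m, d̄ = (1.35+0.00)/2 = 0.675, v̄ = (0.86+0.00)/2 = 0.43 → q = 2.5×0.675×0.43 = 0.7256 m³/s
Q = Σ q = 7.213 m³/s

7.21 m³/s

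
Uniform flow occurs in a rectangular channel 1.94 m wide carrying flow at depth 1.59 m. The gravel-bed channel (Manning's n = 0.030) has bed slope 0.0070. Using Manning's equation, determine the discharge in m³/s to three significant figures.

A = b·y = 1.94 × 1.59 = 3.085 m²
P = b + 2y = 1.94 + 2×1.59 = 5.120 m
R = A/P = 3.085/5.120 = 0.6025 m
Q = (1/n)·A·R^(2/3)·S^(1/2) = (1/0.030) × 3.085 × 0.6025^(2/3) × 0.0070^(1/2) = 6.136 m³/s

6.14 m³/s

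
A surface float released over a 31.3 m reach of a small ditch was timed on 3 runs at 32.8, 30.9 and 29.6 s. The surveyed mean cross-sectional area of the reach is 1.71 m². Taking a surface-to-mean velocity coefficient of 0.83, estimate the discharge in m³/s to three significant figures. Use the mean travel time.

1.43 m³/s

t̄ = (32.8 + 30.9 + 29.6) / 3 = 31.1 s
v_surface = L / t̄ = 31.3 / 31.1 = 1.006 m/s
v_mean = 0.83 × 1.006 = 0.8353 m/s
Q = A × v_mean = 1.71 × 0.8353 = 1.428 m³/s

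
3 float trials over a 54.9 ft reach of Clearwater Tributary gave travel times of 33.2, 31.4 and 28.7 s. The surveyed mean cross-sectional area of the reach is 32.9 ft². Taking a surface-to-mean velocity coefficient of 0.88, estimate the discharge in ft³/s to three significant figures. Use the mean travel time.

51.1 ft³/s

t̄ = (33.2 + 31.4 + 28.7) / 3 = 31.1 s
v_surface = L / t̄ = 54.9 / 31.1 = 1.765 ft/s
v_mean = 0.88 × 1.765 = 1.553 ft/s
Q = A × v_mean = 32.9 × 1.553 = 51.11 ft³/s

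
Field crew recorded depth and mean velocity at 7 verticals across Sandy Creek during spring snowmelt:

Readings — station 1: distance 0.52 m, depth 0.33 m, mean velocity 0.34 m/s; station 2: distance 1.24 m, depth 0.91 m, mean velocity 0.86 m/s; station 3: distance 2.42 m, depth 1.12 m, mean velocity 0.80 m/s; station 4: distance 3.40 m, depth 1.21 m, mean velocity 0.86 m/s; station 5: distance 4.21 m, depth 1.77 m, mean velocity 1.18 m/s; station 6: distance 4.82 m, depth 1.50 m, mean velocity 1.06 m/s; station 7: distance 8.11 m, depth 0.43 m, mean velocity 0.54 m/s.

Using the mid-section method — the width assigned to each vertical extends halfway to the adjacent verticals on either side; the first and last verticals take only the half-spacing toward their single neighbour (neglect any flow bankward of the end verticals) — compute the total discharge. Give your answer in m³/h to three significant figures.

27500 m³/h

w_1 = (1.24 − 0.52)/2 = 0.36 m; q_1 = 0.34 × 0.33 × 0.36 = 0.04039 m³/s
w_2 = (2.42 − 0.52)/2 = 0.95 m; q_2 = 0.86 × 0.91 × 0.95 = 0.7435 m³/s
w_3 = (3.40 − 1.24)/2 = 1.08 m; q_3 = 0.80 × 1.12 × 1.08 = 0.9677 m³/s
w_4 = (4.21 − 2.42)/2 = 0.895 m; q_4 = 0.86 × 1.21 × 0.895 = 0.9313 m³/s
w_5 = (4.82 − 3.40)/2 = 0.71 m; q_5 = 1.18 × 1.77 × 0.71 = 1.483 m³/s
w_6 = (8.11 − 4.21)/2 = 1.95 m; q_6 = 1.06 × 1.50 × 1.95 = 3.101 m³/s
w_7 = (8.11 − 4.82)/2 = 1.645 m; q_7 = 0.54 × 0.43 × 1.645 = 0.3820 m³/s
Q = Σ qᵢ = 7.648 m³/s
= 7.648 × 3600 = 27530 m³/h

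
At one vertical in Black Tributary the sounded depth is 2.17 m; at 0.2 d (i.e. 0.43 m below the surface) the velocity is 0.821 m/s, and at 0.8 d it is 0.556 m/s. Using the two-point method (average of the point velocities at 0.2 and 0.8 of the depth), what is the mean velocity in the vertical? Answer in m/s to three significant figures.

v̄ = (0.821 + 0.556) / 2 = 0.6885 m/s

0.689 m/s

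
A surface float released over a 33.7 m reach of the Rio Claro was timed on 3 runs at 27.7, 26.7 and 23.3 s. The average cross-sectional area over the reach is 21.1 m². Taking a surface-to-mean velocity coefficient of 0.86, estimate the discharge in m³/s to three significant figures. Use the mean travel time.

t̄ = (27.7 + 26.7 + 23.3) / 3 = 25.9 s
v_surface = L / t̄ = 33.7 / 25.9 = 1.301 m/s
v_mean = 0.86 × 1.301 = 1.119 m/s
Q = A × v_mean = 21.1 × 1.119 = 23.61 m³/s

23.6 m³/s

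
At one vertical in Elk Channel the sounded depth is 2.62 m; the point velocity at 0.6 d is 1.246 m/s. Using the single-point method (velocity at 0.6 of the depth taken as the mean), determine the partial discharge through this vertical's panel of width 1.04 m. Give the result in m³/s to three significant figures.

v̄ = v₀.₆ = 1.246 m/s
q = v̄ × d × w = 1.246 × 2.62 × 1.04 = 3.395 m³/s

3.40 m³/s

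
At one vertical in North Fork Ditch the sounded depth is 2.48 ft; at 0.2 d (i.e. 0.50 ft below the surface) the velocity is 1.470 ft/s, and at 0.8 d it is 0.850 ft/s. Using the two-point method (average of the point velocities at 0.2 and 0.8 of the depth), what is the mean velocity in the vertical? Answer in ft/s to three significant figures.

v̄ = (1.470 + 0.850) / 2 = 1.160 ft/s

1.16 ft/s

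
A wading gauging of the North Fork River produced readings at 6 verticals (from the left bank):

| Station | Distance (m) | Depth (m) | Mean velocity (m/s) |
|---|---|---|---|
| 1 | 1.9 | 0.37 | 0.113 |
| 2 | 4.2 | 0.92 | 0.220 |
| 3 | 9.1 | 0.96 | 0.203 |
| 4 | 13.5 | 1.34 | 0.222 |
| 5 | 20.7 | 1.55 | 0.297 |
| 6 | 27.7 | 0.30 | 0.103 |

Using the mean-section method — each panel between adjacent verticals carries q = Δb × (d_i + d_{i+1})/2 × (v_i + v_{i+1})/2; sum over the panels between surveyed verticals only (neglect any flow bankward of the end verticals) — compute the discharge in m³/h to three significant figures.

22600 m³/h

Panel 1-2: Δb = 2.3 m, d̄ = (0.37+0.92)/2 = 0.645, v̄ = (0.113+0.220)/2 = 0.1665 → q = 2.3×0.645×0.1665 = 0.2470 m³/s
Panel 2-3: Δb = 4.9 m, d̄ = (0.92+0.96)/2 = 0.94, v̄ = (0.220+0.203)/2 = 0.2115 → q = 4.9×0.94×0.2115 = 0.9742 m³/s
Panel 3-4: Δb = 4.4 m, d̄ = (0.96+1.34)/2 = 1.15, v̄ = (0.203+0.222)/2 = 0.2125 → q = 4.4×1.15×0.2125 = 1.075 m³/s
Panel 4-5: Δb = 7.2 m, d̄ = (1.34+1.55)/2 = 1.445, v̄ = (0.222+0.297)/2 = 0.2595 → q = 7.2×1.445×0.2595 = 2.700 m³/s
Panel 5-6: Δb = 7 m, d̄ = (1.55+0.30)/2 = 0.925, v̄ = (0.297+0.103)/2 = 0.2 → q = 7×0.925×0.2 = 1.295 m³/s
Q = Σ q = 6.291 m³/s
= 6.291 × 3600 = 22650 m³/h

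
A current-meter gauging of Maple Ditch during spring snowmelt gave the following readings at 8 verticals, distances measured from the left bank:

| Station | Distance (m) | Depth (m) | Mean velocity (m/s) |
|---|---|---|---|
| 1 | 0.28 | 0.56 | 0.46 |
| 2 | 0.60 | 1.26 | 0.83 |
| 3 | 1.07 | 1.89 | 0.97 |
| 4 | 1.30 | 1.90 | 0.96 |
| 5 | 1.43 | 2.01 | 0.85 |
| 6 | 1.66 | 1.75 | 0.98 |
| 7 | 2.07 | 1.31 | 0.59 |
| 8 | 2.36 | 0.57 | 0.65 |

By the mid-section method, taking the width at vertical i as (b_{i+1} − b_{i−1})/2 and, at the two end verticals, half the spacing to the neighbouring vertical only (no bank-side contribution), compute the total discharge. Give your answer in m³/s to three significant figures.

w_1 = (0.60 − 0.28)/2 = 0.16 m; q_1 = 0.46 × 0.56 × 0.16 = 0.04122 m³/s
w_2 = (1.07 − 0.28)/2 = 0.395 m; q_2 = 0.83 × 1.26 × 0.395 = 0.4131 m³/s
w_3 = (1.30 − 0.60)/2 = 0.35 m; q_3 = 0.97 × 1.89 × 0.35 = 0.6417 m³/s
w_4 = (1.43 − 1.07)/2 = 0.18 m; q_4 = 0.96 × 1.90 × 0.18 = 0.3283 m³/s
w_5 = (1.66 − 1.30)/2 = 0.18 m; q_5 = 0.85 × 2.01 × 0.18 = 0.3075 m³/s
w_6 = (2.07 − 1.43)/2 = 0.32 m; q_6 = 0.98 × 1.75 × 0.32 = 0.5488 m³/s
w_7 = (2.36 − 1.66)/2 = 0.35 m; q_7 = 0.59 × 1.31 × 0.35 = 0.2705 m³/s
w_8 = (2.36 − 2.07)/2 = 0.145 m; q_8 = 0.65 × 0.57 × 0.145 = 0.05372 m³/s
Q = Σ qᵢ = 2.605 m³/s

2.60 m³/s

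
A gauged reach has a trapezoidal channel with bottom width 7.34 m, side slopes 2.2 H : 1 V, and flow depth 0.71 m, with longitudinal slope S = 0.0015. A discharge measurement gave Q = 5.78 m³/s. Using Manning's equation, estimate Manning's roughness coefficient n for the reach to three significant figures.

0.0297

A = (b + z·y)·y = (7.34 + 2.2×0.71)×0.71 = 6.320 m²
P = b + 2y√(1+z²) = 7.34 + 2×0.71×√(1+2.2²) = 10.77 m
R = A/P = 6.320/10.77 = 0.5868 m
n = (1/Q)·A·R^(2/3)·S^(1/2) = (1/5.78) × 6.320 × 0.7009 × 0.03873 = 0.02968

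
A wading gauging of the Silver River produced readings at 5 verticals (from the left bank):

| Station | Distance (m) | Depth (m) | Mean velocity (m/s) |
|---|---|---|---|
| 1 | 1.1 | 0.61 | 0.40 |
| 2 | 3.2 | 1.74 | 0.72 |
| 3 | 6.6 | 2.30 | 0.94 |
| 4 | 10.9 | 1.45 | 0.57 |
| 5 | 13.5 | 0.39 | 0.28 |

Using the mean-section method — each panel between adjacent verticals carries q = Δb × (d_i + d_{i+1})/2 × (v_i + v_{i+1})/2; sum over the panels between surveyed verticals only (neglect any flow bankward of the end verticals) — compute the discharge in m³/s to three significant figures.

Panel 1-2: Δb = 2.1 m, d̄ = (0.61+1.74)/2 = 1.175, v̄ = (0.40+0.72)/2 = 0.56 → q = 2.1×1.175×0.56 = 1.382 m³/s
Panel 2-3: Δb = 3.4 m, d̄ = (1.74+2.30)/2 = 2.02, v̄ = (0.72+0.94)/2 = 0.83 → q = 3.4×2.02×0.83 = 5.700 m³/s
Panel 3-4: Δb = 4.3 m, d̄ = (2.30+1.45)/2 = 1.875, v̄ = (0.94+0.57)/2 = 0.755 → q = 4.3×1.875×0.755 = 6.087 m³/s
Panel 4-5: Δb = 2.6 m, d̄ = (1.45+0.39)/2 = 0.92, v̄ = (0.57+0.28)/2 = 0.425 → q = 2.6×0.92×0.425 = 1.017 m³/s
Q = Σ q = 14.19 m³/s

14.2 m³/s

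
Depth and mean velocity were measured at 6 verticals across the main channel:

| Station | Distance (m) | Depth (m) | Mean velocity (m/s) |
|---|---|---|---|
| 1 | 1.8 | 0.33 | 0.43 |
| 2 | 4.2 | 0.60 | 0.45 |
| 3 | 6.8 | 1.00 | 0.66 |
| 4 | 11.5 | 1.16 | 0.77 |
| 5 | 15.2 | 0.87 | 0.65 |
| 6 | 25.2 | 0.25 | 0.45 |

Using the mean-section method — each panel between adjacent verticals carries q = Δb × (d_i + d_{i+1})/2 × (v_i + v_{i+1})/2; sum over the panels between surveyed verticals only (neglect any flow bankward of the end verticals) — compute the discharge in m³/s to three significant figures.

Panel 1-2: Δb = 2.4 m, d̄ = (0.33+0.60)/2 = 0.465, v̄ = (0.43+0.45)/2 = 0.44 → q = 2.4×0.465×0.44 = 0.4910 m³/s
Panel 2-3: Δb = 2.6 m, d̄ = (0.60+1.00)/2 = 0.8, v̄ = (0.45+0.66)/2 = 0.555 → q = 2.6×0.8×0.555 = 1.154 m³/s
Panel 3-4: Δb = 4.7 m, d̄ = (1.00+1.16)/2 = 1.08, v̄ = (0.66+0.77)/2 = 0.715 → q = 4.7×1.08×0.715 = 3.629 m³/s
Panel 4-5: Δb = 3.7 m, d̄ = (1.16+0.87)/2 = 1.015, v̄ = (0.77+0.65)/2 = 0.71 → q = 3.7×1.015×0.71 = 2.666 m³/s
Panel 5-6: Δb = 10 m, d̄ = (0.87+0.25)/2 = 0.56, v̄ = (0.65+0.45)/2 = 0.55 → q = 10×0.56×0.55 = 3.080 m³/s
Q = Σ q = 11.02 m³/s

11.0 m³/s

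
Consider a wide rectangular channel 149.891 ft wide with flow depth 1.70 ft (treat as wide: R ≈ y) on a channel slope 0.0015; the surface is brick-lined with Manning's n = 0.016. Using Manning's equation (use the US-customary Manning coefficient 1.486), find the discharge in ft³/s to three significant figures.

1310 ft³/s

A = b·y = 149.891 × 1.70 = 254.8 ft²
Wide channel: R ≈ y = 1.70 ft
Q = (1.486/n)·A·R^(2/3)·S^(1/2) = (1.486/0.016) × 254.8 × 1.700^(2/3) × 0.0015^(1/2) = 1306 ft³/s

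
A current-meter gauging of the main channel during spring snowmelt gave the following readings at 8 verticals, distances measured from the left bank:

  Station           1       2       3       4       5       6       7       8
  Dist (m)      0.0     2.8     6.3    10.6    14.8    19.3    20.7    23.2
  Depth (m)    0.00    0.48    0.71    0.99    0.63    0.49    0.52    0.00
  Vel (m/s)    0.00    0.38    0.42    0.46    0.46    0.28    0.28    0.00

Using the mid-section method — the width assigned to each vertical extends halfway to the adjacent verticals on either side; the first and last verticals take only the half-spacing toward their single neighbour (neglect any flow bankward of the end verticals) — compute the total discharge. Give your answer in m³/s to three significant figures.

5.62 m³/s

w_2 = (6.3 − 0.0)/2 = 3.15 m; q_2 = 0.38 × 0.48 × 3.15 = 0.5746 m³/s
w_3 = (10.6 − 2.8)/2 = 3.9 m; q_3 = 0.42 × 0.71 × 3.9 = 1.163 m³/s
w_4 = (14.8 − 6.3)/2 = 4.25 m; q_4 = 0.46 × 0.99 × 4.25 = 1.935 m³/s
w_5 = (19.3 − 10.6)/2 = 4.35 m; q_5 = 0.46 × 0.63 × 4.35 = 1.261 m³/s
w_6 = (20.7 − 14.8)/2 = 2.95 m; q_6 = 0.28 × 0.49 × 2.95 = 0.4047 m³/s
w_7 = (23.2 − 19.3)/2 = 1.95 m; q_7 = 0.28 × 0.52 × 1.95 = 0.2839 m³/s
Stations 1, 8 contribute zero (depth or velocity is 0).
Q = Σ qᵢ = 5.622 m³/s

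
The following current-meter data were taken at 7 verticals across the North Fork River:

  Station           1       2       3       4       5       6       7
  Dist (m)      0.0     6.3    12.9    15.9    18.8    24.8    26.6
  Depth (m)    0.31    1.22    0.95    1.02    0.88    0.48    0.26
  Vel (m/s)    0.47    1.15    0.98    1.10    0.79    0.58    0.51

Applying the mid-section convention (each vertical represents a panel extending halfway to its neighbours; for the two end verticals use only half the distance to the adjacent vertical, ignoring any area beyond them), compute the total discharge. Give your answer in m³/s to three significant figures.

w_1 = (6.3 − 0.0)/2 = 3.15 m; q_1 = 0.47 × 0.31 × 3.15 = 0.4590 m³/s
w_2 = (12.9 − 0.0)/2 = 6.45 m; q_2 = 1.15 × 1.22 × 6.45 = 9.049 m³/s
w_3 = (15.9 − 6.3)/2 = 4.8 m; q_3 = 0.98 × 0.95 × 4.8 = 4.469 m³/s
w_4 = (18.8 − 12.9)/2 = 2.95 m; q_4 = 1.10 × 1.02 × 2.95 = 3.310 m³/s
w_5 = (24.8 − 15.9)/2 = 4.45 m; q_5 = 0.79 × 0.88 × 4.45 = 3.094 m³/s
w_6 = (26.6 − 18.8)/2 = 3.9 m; q_6 = 0.58 × 0.48 × 3.9 = 1.086 m³/s
w_7 = (26.6 − 24.8)/2 = 0.9 m; q_7 = 0.51 × 0.26 × 0.9 = 0.1193 m³/s
Q = Σ qᵢ = 21.59 m³/s

21.6 m³/s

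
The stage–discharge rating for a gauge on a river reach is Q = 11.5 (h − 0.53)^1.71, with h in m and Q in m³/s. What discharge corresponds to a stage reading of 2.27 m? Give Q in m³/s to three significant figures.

29.7 m³/s

Q = 11.5 × (2.27 − 0.53)^1.71 = 11.5 × 1.74^1.71 = 29.65 m³/s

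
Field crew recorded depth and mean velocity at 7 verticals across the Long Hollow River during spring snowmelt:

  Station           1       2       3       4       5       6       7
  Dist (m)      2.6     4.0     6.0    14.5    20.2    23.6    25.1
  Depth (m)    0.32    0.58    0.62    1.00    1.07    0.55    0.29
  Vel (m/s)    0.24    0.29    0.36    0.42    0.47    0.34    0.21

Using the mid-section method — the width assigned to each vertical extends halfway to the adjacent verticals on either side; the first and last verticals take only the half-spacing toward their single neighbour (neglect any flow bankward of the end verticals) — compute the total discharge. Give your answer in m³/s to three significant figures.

w_1 = (4.0 − 2.6)/2 = 0.7 m; q_1 = 0.24 × 0.32 × 0.7 = 0.05376 m³/s
w_2 = (6.0 − 2.6)/2 = 1.7 m; q_2 = 0.29 × 0.58 × 1.7 = 0.2859 m³/s
w_3 = (14.5 − 4.0)/2 = 5.25 m; q_3 = 0.36 × 0.62 × 5.25 = 1.172 m³/s
w_4 = (20.2 − 6.0)/2 = 7.1 m; q_4 = 0.42 × 1.00 × 7.1 = 2.982 m³/s
w_5 = (23.6 − 14.5)/2 = 4.55 m; q_5 = 0.47 × 1.07 × 4.55 = 2.288 m³/s
w_6 = (25.1 − 20.2)/2 = 2.45 m; q_6 = 0.34 × 0.55 × 2.45 = 0.4582 m³/s
w_7 = (25.1 − 23.6)/2 = 0.75 m; q_7 = 0.21 × 0.29 × 0.75 = 0.04568 m³/s
Q = Σ qᵢ = 7.286 m³/s

7.29 m³/s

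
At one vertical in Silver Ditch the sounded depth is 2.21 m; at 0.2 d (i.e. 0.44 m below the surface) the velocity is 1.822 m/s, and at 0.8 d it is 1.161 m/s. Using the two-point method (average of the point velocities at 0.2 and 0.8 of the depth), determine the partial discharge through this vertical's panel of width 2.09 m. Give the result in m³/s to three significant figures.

v̄ = (1.822 + 1.161) / 2 = 1.492 m/s
q = v̄ × d × w = 1.492 × 2.21 × 2.09 = 6.889 m³/s

6.89 m³/s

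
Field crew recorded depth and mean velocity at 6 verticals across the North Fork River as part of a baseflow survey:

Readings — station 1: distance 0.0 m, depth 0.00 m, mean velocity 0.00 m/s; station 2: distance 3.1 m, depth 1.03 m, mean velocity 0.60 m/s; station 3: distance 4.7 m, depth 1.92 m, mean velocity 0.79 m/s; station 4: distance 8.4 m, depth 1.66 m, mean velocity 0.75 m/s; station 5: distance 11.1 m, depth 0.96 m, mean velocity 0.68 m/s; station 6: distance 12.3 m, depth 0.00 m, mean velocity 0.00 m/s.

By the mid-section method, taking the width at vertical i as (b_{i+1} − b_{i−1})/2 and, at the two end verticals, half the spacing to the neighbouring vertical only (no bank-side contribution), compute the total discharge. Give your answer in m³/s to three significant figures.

w_2 = (4.7 − 0.0)/2 = 2.35 m; q_2 = 0.60 × 1.03 × 2.35 = 1.452 m³/s
w_3 = (8.4 − 3.1)/2 = 2.65 m; q_3 = 0.79 × 1.92 × 2.65 = 4.020 m³/s
w_4 = (11.1 − 4.7)/2 = 3.2 m; q_4 = 0.75 × 1.66 × 3.2 = 3.984 m³/s
w_5 = (12.3 − 8.4)/2 = 1.95 m; q_5 = 0.68 × 0.96 × 1.95 = 1.273 m³/s
Stations 1, 6 contribute zero (depth or velocity is 0).
Q = Σ qᵢ = 10.73 m³/s

10.7 m³/s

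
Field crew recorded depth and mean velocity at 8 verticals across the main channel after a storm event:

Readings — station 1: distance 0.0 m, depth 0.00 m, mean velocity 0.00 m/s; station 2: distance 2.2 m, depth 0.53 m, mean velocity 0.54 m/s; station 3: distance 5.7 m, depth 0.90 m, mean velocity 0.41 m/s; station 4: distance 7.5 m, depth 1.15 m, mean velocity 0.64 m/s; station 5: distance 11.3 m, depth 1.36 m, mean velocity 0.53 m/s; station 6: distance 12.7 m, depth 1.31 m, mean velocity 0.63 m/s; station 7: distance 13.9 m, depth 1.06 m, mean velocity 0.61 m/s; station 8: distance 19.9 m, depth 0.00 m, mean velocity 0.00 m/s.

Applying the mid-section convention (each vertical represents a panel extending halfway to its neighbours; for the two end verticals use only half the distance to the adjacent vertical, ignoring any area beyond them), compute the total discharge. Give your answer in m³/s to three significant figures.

9.13 m³/s

w_2 = (5.7 − 0.0)/2 = 2.85 m; q_2 = 0.54 × 0.53 × 2.85 = 0.8157 m³/s
w_3 = (7.5 − 2.2)/2 = 2.65 m; q_3 = 0.41 × 0.90 × 2.65 = 0.9779 m³/s
w_4 = (11.3 − 5.7)/2 = 2.8 m; q_4 = 0.64 × 1.15 × 2.8 = 2.061 m³/s
w_5 = (12.7 − 7.5)/2 = 2.6 m; q_5 = 0.53 × 1.36 × 2.6 = 1.874 m³/s
w_6 = (13.9 − 11.3)/2 = 1.3 m; q_6 = 0.63 × 1.31 × 1.3 = 1.073 m³/s
w_7 = (19.9 − 12.7)/2 = 3.6 m; q_7 = 0.61 × 1.06 × 3.6 = 2.328 m³/s
Stations 1, 8 contribute zero (depth or velocity is 0).
Q = Σ qᵢ = 9.129 m³/s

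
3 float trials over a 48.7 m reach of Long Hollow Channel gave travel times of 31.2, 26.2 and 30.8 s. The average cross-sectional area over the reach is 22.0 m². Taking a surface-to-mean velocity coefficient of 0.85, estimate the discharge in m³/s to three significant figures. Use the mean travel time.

t̄ = (31.2 + 26.2 + 30.8) / 3 = 29.4 s
v_surface = L / t̄ = 48.7 / 29.4 = 1.656 m/s
v_mean = 0.85 × 1.656 = 1.408 m/s
Q = A × v_mean = 22.0 × 1.408 = 30.98 m³/s

31.0 m³/s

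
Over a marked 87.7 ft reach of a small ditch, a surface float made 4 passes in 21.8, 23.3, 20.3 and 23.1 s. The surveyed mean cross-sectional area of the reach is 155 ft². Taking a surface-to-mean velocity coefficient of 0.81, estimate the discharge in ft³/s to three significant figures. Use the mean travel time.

t̄ = (21.8 + 23.3 + 20.3 + 23.1) / 4 = 22.125 s
v_surface = L / t̄ = 87.7 / 22.125 = 3.964 ft/s
v_mean = 0.81 × 3.964 = 3.211 ft/s
Q = A × v_mean = 155 × 3.211 = 497.7 ft³/s

498 ft³/s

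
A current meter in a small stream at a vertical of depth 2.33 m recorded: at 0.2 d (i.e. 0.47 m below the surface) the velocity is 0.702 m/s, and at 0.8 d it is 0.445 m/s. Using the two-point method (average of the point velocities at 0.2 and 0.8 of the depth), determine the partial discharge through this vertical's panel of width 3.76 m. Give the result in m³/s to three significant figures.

5.02 m³/s

v̄ = (0.702 + 0.445) / 2 = 0.5735 m/s
q = v̄ × d × w = 0.5735 × 2.33 × 3.76 = 5.024 m³/s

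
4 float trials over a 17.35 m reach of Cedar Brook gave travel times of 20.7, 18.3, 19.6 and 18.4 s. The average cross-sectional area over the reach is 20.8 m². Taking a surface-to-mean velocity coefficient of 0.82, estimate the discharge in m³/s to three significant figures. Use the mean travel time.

t̄ = (20.7 + 18.3 + 19.6 + 18.4) / 4 = 19.25 s
v_surface = L / t̄ = 17.35 / 19.25 = 0.9013 m/s
v_mean = 0.82 × 0.9013 = 0.7391 m/s
Q = A × v_mean = 20.8 × 0.7391 = 15.37 m³/s

15.4 m³/s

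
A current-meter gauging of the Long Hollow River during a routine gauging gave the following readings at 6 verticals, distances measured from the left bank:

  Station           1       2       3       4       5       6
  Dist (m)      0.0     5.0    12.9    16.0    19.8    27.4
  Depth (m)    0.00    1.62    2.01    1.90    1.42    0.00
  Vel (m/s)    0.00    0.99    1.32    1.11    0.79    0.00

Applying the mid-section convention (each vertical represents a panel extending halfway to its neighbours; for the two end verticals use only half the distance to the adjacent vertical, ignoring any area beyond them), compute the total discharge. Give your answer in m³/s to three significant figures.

w_2 = (12.9 − 0.0)/2 = 6.45 m; q_2 = 0.99 × 1.62 × 6.45 = 10.34 m³/s
w_3 = (16.0 − 5.0)/2 = 5.5 m; q_3 = 1.32 × 2.01 × 5.5 = 14.59 m³/s
w_4 = (19.8 − 12.9)/2 = 3.45 m; q_4 = 1.11 × 1.90 × 3.45 = 7.276 m³/s
w_5 = (27.4 − 16.0)/2 = 5.7 m; q_5 = 0.79 × 1.42 × 5.7 = 6.394 m³/s
Stations 1, 6 contribute zero (depth or velocity is 0).
Q = Σ qᵢ = 38.61 m³/s

38.6 m³/s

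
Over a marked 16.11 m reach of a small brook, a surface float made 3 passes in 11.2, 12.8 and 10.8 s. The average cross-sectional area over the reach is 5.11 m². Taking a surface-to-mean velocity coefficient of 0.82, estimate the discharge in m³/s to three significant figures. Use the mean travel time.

5.82 m³/s

t̄ = (11.2 + 12.8 + 10.8) / 3 = 11.6 s
v_surface = L / t̄ = 16.11 / 11.6 = 1.389 m/s
v_mean = 0.82 × 1.389 = 1.139 m/s
Q = A × v_mean = 5.11 × 1.139 = 5.819 m³/s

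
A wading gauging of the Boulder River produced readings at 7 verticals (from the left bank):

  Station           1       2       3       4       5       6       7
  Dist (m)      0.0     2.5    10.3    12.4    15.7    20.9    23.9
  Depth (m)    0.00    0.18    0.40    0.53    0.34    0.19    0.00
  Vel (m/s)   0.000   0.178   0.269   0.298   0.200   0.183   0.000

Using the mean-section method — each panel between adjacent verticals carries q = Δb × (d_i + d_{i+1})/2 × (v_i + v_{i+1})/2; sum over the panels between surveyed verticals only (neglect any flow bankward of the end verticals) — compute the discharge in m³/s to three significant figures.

Panel 1-2: Δb = 2.5 m, d̄ = (0.00+0.18)/2 = 0.09, v̄ = (0.000+0.178)/2 = 0.089 → q = 2.5×0.09×0.089 = 0.02003 m³/s
Panel 2-3: Δb = 7.8 m, d̄ = (0.18+0.40)/2 = 0.29, v̄ = (0.178+0.269)/2 = 0.2235 → q = 7.8×0.29×0.2235 = 0.5056 m³/s
Panel 3-4: Δb = 2.1 m, d̄ = (0.40+0.53)/2 = 0.465, v̄ = (0.269+0.298)/2 = 0.2835 → q = 2.1×0.465×0.2835 = 0.2768 m³/s
Panel 4-5: Δb = 3.3 m, d̄ = (0.53+0.34)/2 = 0.435, v̄ = (0.298+0.200)/2 = 0.249 → q = 3.3×0.435×0.249 = 0.3574 m³/s
Panel 5-6: Δb = 5.2 m, d̄ = (0.34+0.19)/2 = 0.265, v̄ = (0.200+0.183)/2 = 0.1915 → q = 5.2×0.265×0.1915 = 0.2639 m³/s
Panel 6-7: Δb = 3 m, d̄ = (0.19+0.00)/2 = 0.095, v̄ = (0.183+0.000)/2 = 0.0915 → q = 3×0.095×0.0915 = 0.02608 m³/s
Q = Σ q = 1.450 m³/s

1.45 m³/s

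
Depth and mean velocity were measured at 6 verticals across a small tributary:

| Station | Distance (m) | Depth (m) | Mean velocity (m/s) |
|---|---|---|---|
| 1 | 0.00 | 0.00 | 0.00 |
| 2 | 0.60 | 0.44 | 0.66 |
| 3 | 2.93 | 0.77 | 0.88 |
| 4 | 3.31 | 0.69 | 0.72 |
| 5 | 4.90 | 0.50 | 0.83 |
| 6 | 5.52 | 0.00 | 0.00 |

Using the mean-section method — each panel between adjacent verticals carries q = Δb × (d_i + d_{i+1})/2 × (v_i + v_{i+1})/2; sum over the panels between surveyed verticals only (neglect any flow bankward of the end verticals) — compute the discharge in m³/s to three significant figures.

2.15 m³/s

Panel 1-2: Δb = 0.6 m, d̄ = (0.00+0.44)/2 = 0.22, v̄ = (0.00+0.66)/2 = 0.33 → q = 0.6×0.22×0.33 = 0.04356 m³/s
Panel 2-3: Δb = 2.33 m, d̄ = (0.44+0.77)/2 = 0.605, v̄ = (0.66+0.88)/2 = 0.77 → q = 2.33×0.605×0.77 = 1.085 m³/s
Panel 3-4: Δb = 0.38 m, d̄ = (0.77+0.69)/2 = 0.73, v̄ = (0.88+0.72)/2 = 0.8 → q = 0.38×0.73×0.8 = 0.2219 m³/s
Panel 4-5: Δb = 1.59 m, d̄ = (0.69+0.50)/2 = 0.595, v̄ = (0.72+0.83)/2 = 0.775 → q = 1.59×0.595×0.775 = 0.7332 m³/s
Panel 5-6: Δb = 0.62 m, d̄ = (0.50+0.00)/2 = 0.25, v̄ = (0.83+0.00)/2 = 0.415 → q = 0.62×0.25×0.415 = 0.06433 m³/s
Q = Σ q = 2.148 m³/s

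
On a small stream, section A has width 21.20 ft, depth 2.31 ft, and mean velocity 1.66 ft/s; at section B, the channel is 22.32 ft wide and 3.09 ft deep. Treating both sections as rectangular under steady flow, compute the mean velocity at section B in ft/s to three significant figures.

Q = A₁V₁ = (21.20×2.31) × 1.66 = 81.29 ft³/s
A₂ = 22.32 × 3.09 = 68.97 ft²
V₂ = Q/A₂ = 81.29/68.97 = 1.179 ft/s

1.18 ft/s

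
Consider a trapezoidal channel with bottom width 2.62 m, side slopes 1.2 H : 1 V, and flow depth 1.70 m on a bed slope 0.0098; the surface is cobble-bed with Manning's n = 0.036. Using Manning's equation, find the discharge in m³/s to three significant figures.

A = (b + z·y)·y = (2.62 + 1.2×1.70)×1.70 = 7.922 m²
P = b + 2y√(1+z²) = 2.62 + 2×1.70×√(1+1.2²) = 7.931 m
R = A/P = 7.922/7.931 = 0.9989 m
Q = (1/n)·A·R^(2/3)·S^(1/2) = (1/0.036) × 7.922 × 0.9989^(2/3) × 0.0098^(1/2) = 21.77 m³/s

21.8 m³/s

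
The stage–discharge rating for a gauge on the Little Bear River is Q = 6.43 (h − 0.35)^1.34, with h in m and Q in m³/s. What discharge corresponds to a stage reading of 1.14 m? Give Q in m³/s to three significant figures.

4.69 m³/s

Q = 6.43 × (1.14 − 0.35)^1.34 = 6.43 × 0.79^1.34 = 4.688 m³/s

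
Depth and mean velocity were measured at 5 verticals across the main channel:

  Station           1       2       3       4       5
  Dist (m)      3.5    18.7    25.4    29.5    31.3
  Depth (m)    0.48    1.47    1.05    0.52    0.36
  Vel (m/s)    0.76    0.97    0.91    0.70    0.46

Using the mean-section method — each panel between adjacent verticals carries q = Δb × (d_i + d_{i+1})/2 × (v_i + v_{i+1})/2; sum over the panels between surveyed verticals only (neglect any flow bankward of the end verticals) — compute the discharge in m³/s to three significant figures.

23.8 m³/s

Panel 1-2: Δb = 15.2 m, d̄ = (0.48+1.47)/2 = 0.975, v̄ = (0.76+0.97)/2 = 0.865 → q = 15.2×0.975×0.865 = 12.82 m³/s
Panel 2-3: Δb = 6.7 m, d̄ = (1.47+1.05)/2 = 1.26, v̄ = (0.97+0.91)/2 = 0.94 → q = 6.7×1.26×0.94 = 7.935 m³/s
Panel 3-4: Δb = 4.1 m, d̄ = (1.05+0.52)/2 = 0.785, v̄ = (0.91+0.70)/2 = 0.805 → q = 4.1×0.785×0.805 = 2.591 m³/s
Panel 4-5: Δb = 1.8 m, d̄ = (0.52+0.36)/2 = 0.44, v̄ = (0.70+0.46)/2 = 0.58 → q = 1.8×0.44×0.58 = 0.4594 m³/s
Q = Σ q = 23.81 m³/s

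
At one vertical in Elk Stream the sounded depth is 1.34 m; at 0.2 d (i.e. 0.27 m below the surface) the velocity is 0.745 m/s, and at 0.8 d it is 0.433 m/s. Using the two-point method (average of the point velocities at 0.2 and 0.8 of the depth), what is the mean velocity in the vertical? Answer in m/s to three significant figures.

0.589 m/s

v̄ = (0.745 + 0.433) / 2 = 0.5890 m/s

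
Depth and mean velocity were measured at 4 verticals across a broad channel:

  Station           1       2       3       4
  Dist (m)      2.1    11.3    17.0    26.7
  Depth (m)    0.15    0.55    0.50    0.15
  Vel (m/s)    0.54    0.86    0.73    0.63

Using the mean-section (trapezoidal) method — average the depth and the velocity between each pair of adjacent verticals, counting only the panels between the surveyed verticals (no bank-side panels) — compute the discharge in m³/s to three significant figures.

Panel 1-2: Δb = 9.2 m, d̄ = (0.15+0.55)/2 = 0.35, v̄ = (0.54+0.86)/2 = 0.7 → q = 9.2×0.35×0.7 = 2.254 m³/s
Panel 2-3: Δb = 5.7 m, d̄ = (0.55+0.50)/2 = 0.525, v̄ = (0.86+0.73)/2 = 0.795 → q = 5.7×0.525×0.795 = 2.379 m³/s
Panel 3-4: Δb = 9.7 m, d̄ = (0.50+0.15)/2 = 0.325, v̄ = (0.73+0.63)/2 = 0.68 → q = 9.7×0.325×0.68 = 2.144 m³/s
Q = Σ q = 6.777 m³/s

6.78 m³/s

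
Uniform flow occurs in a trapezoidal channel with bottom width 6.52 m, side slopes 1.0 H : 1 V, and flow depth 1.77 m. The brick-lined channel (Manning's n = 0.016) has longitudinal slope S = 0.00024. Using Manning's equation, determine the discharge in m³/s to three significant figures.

16.7 m³/s

A = (b + z·y)·y = (6.52 + 1.0×1.77)×1.77 = 14.67 m²
P = b + 2y√(1+z²) = 6.52 + 2×1.77×√(1+1.0²) = 11.53 m
R = A/P = 14.67/11.53 = 1.273 m
Q = (1/n)·A·R^(2/3)·S^(1/2) = (1/0.016) × 14.67 × 1.273^(2/3) × 0.00024^(1/2) = 16.69 m³/s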